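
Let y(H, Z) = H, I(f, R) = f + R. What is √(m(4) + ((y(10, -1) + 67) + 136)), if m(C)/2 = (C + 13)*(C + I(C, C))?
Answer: 3*√69 ≈ 24.920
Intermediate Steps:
I(f, R) = R + f
m(C) = 6*C*(13 + C) (m(C) = 2*((C + 13)*(C + (C + C))) = 2*((13 + C)*(C + 2*C)) = 2*((13 + C)*(3*C)) = 2*(3*C*(13 + C)) = 6*C*(13 + C))
√(m(4) + ((y(10, -1) + 67) + 136)) = √(6*4*(13 + 4) + ((10 + 67) + 136)) = √(6*4*17 + (77 + 136)) = √(408 + 213) = √621 = 3*√69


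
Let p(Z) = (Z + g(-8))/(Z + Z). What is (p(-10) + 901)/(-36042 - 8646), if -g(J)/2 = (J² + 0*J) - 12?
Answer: -9067/446880 ≈ -0.020290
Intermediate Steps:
g(J) = 24 - 2*J² (g(J) = -2*((J² + 0*J) - 12) = -2*((J² + 0) - 12) = -2*(J² - 12) = -2*(-12 + J²) = 24 - 2*J²)
p(Z) = (-104 + Z)/(2*Z) (p(Z) = (Z + (24 - 2*(-8)²))/(Z + Z) = (Z + (24 - 2*64))/((2*Z)) = (Z + (24 - 128))*(1/(2*Z)) = (Z - 104)*(1/(2*Z)) = (-104 + Z)*(1/(2*Z)) = (-104 + Z)/(2*Z))
(p(-10) + 901)/(-36042 - 8646) = ((½)*(-104 - 10)/(-10) + 901)/(-36042 - 8646) = ((½)*(-⅒)*(-114) + 901)/(-44688) = (57/10 + 901)*(-1/44688) = (9067/10)*(-1/44688) = -9067/446880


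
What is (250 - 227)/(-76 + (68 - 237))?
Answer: -23/245 ≈ -0.093878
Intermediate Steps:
(250 - 227)/(-76 + (68 - 237)) = 23/(-76 - 169) = 23/(-245) = 23*(-1/245) = -23/245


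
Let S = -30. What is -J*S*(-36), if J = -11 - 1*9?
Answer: 21600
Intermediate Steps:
J = -20 (J = -11 - 9 = -20)
-J*S*(-36) = -(-20*(-30))*(-36) = -600*(-36) = -1*(-21600) = 21600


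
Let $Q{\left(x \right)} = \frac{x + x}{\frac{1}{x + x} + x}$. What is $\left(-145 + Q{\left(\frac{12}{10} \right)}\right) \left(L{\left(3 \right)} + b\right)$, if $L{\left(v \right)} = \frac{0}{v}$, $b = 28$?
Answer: $- \frac{389788}{97} \approx -4018.4$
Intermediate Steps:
$L{\left(v \right)} = 0$
$Q{\left(x \right)} = \frac{2 x}{x + \frac{1}{2 x}}$ ($Q{\left(x \right)} = \frac{2 x}{\frac{1}{2 x} + x} = \frac{2 x}{x + \frac{1}{2 x}}$)
$\left(-145 + Q{\left(\frac{12}{10} \right)}\right) \left(L{\left(3 \right)} + b\right) = \left(-145 + \frac{4 \left(\frac{12}{10}\right)^{2}}{1 + 2 \left(\frac{12}{10}\right)^{2}}\right) \left(0 + 28\right) = \left(-145 + \frac{4 \left(12 \cdot \frac{1}{10}\right)^{2}}{1 + 2 \left(12 \cdot \frac{1}{10}\right)^{2}}\right) 28 = \left(-145 + \frac{4 \left(\frac{6}{5}\right)^{2}}{1 + 2 \left(\frac{6}{5}\right)^{2}}\right) 28 = \left(-145 + 4 \cdot \frac{36}{25} \frac{1}{1 + 2 \cdot \frac{36}{25}}\right) 28 = \left(-145 + 4 \cdot \frac{36}{25} \frac{1}{1 + \frac{72}{25}}\right) 28 = \left(-145 + 4 \cdot \frac{36}{25} \frac{1}{\frac{97}{25}}\right) 28 = \left(-145 + 4 \cdot \frac{36}{25} \cdot \frac{25}{97}\right) 28 = \left(-145 + \frac{144}{97}\right) 28 = \left(- \frac{13921}{97}\right) 28 = - \frac{389788}{97}$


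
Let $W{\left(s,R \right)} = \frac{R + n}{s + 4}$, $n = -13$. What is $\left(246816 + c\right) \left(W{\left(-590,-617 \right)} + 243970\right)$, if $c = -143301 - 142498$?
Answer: $- \frac{2786642255075}{293} \approx -9.5107 \cdot 10^{9}$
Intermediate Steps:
$c = -285799$ ($c = -143301 - 142498 = -285799$)
$W{\left(s,R \right)} = \frac{-13 + R}{4 + s}$ ($W{\left(s,R \right)} = \frac{R - 13}{s + 4} = \frac{-13 + R}{4 + s}$)
$\left(246816 + c\right) \left(W{\left(-590,-617 \right)} + 243970\right) = \left(246816 - 285799\right) \left(\frac{-13 - 617}{4 - 590} + 243970\right) = - 38983 \left(\frac{1}{-586} \left(-630\right) + 243970\right) = - 38983 \left(\left(- \frac{1}{586}\right) \left(-630\right) + 243970\right) = - 38983 \left(\frac{315}{293} + 243970\right) = \left(-38983\right) \frac{71483525}{293} = - \frac{2786642255075}{293}$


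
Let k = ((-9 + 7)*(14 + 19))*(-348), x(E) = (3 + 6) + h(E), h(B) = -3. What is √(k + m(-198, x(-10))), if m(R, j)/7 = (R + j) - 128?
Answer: 2*√5182 ≈ 143.97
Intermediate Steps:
x(E) = 6 (x(E) = (3 + 6) - 3 = 9 - 3 = 6)
m(R, j) = -896 + 7*R + 7*j (m(R, j) = 7*((R + j) - 128) = 7*(-128 + R + j) = -896 + 7*R + 7*j)
k = 22968 (k = -2*33*(-348) = -66*(-348) = 22968)
√(k + m(-198, x(-10))) = √(22968 + (-896 + 7*(-198) + 7*6)) = √(22968 + (-896 - 1386 + 42)) = √(22968 - 2240) = √20728 = 2*√5182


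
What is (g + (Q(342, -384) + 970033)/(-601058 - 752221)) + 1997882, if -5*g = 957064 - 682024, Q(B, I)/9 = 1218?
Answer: 2629249602851/1353279 ≈ 1.9429e+6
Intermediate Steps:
Q(B, I) = 10962 (Q(B, I) = 9*1218 = 10962)
g = -55008 (g = -(957064 - 682024)/5 = -⅕*275040 = -55008)
(g + (Q(342, -384) + 970033)/(-601058 - 752221)) + 1997882 = (-55008 + (10962 + 970033)/(-601058 - 752221)) + 1997882 = (-55008 + 980995/(-1353279)) + 1997882 = (-55008 + 980995*(-1/1353279)) + 1997882 = (-55008 - 980995/1353279) + 1997882 = -74442152227/1353279 + 1997882 = 2629249602851/1353279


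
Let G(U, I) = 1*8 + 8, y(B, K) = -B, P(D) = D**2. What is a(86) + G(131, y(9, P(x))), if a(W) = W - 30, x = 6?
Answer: 72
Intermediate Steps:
G(U, I) = 16 (G(U, I) = 8 + 8 = 16)
a(W) = -30 + W
a(86) + G(131, y(9, P(x))) = (-30 + 86) + 16 = 56 + 16 = 72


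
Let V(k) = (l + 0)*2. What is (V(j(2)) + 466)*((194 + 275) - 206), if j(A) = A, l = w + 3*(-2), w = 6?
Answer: 122558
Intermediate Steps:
l = 0 (l = 6 + 3*(-2) = 6 - 6 = 0)
V(k) = 0 (V(k) = (0 + 0)*2 = 0*2 = 0)
(V(j(2)) + 466)*((194 + 275) - 206) = (0 + 466)*((194 + 275) - 206) = 466*(469 - 206) = 466*263 = 122558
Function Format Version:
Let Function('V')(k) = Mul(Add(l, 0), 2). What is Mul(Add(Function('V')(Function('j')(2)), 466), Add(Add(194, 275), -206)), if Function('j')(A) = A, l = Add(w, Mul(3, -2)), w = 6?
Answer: 122558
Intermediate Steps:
l = 0 (l = Add(6, Mul(3, -2)) = Add(6, -6) = 0)
Function('V')(k) = 0 (Function('V')(k) = Mul(Add(0, 0), 2) = Mul(0, 2) = 0)
Mul(Add(Function('V')(Function('j')(2)), 466), Add(Add(194, 275), -206)) = Mul(Add(0, 466), Add(Add(194, 275), -206)) = Mul(466, Add(469, -206)) = Mul(466, 263) = 122558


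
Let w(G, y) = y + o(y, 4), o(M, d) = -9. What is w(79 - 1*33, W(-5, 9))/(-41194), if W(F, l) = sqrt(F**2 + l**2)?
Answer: 9/41194 - sqrt(106)/41194 ≈ -3.1452e-5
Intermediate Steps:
w(G, y) = -9 + y (w(G, y) = y - 9 = -9 + y)
w(79 - 1*33, W(-5, 9))/(-41194) = (-9 + sqrt((-5)**2 + 9**2))/(-41194) = (-9 + sqrt(25 + 81))*(-1/41194) = (-9 + sqrt(106))*(-1/41194) = 9/41194 - sqrt(106)/41194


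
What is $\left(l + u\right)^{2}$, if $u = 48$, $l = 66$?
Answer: $12996$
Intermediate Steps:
$\left(l + u\right)^{2} = \left(66 + 48\right)^{2} = 114^{2} = 12996$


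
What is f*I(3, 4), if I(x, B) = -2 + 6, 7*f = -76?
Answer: -304/7 ≈ -43.429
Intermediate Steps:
f = -76/7 (f = (⅐)*(-76) = -76/7 ≈ -10.857)
I(x, B) = 4
f*I(3, 4) = -76/7*4 = -304/7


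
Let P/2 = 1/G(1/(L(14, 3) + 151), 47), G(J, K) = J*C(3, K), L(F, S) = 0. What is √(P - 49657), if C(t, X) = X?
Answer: I*√109678119/47 ≈ 222.82*I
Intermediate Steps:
G(J, K) = J*K
P = 302/47 (P = 2/((47/(0 + 151))) = 2/((47/151)) = 2/(((1/151)*47)) = 2/(47/151) = 2*(151/47) = 302/47 ≈ 6.4255)
√(P - 49657) = √(302/47 - 49657) = √(-2333577/47) = I*√109678119/47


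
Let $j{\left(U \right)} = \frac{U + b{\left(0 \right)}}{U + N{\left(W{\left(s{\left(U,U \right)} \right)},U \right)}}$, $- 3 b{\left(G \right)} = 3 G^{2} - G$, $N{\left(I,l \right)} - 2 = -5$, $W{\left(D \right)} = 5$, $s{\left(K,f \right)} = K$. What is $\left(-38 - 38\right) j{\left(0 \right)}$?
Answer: $0$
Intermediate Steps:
$N{\left(I,l \right)} = -3$ ($N{\left(I,l \right)} = 2 - 5 = -3$)
$b{\left(G \right)} = - G^{2} + \frac{G}{3}$ ($b{\left(G \right)} = - \frac{3 G^{2} - G}{3} = - \frac{- G + 3 G^{2}}{3} = - G^{2} + \frac{G}{3}$)
$j{\left(U \right)} = \frac{U}{-3 + U}$ ($j{\left(U \right)} = \frac{U + 0 \left(\frac{1}{3} - 0\right)}{U - 3} = \frac{U + 0 \left(\frac{1}{3} + 0\right)}{-3 + U} = \frac{U + 0 \cdot \frac{1}{3}}{-3 + U} = \frac{U + 0}{-3 + U} = \frac{U}{-3 + U}$)
$\left(-38 - 38\right) j{\left(0 \right)} = \left(-38 - 38\right) \frac{0}{-3 + 0} = \left(-38 - 38\right) \frac{0}{-3} = - 76 \cdot 0 \left(- \frac{1}{3}\right) = \left(-76\right) 0 = 0$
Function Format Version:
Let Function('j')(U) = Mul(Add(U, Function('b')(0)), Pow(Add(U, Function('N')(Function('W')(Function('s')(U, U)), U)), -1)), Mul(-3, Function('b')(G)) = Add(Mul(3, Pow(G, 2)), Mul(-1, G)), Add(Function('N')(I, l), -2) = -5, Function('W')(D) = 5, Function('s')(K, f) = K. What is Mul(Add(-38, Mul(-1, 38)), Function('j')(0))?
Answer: 0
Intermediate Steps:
Function('N')(I, l) = -3 (Function('N')(I, l) = Add(2, -5) = -3)
Function('b')(G) = Add(Mul(-1, Pow(G, 2)), Mul(Rational(1, 3), G)) (Function('b')(G) = Mul(Rational(-1, 3), Add(Mul(3, Pow(G, 2)), Mul(-1, G))) = Mul(Rational(-1, 3), Add(Mul(-1, G), Mul(3, Pow(G, 2)))) = Add(Mul(-1, Pow(G, 2)), Mul(Rational(1, 3), G)))
Function('j')(U) = Mul(U, Pow(Add(-3, U), -1)) (Function('j')(U) = Mul(Add(U, Mul(0, Add(Rational(1, 3), Mul(-1, 0)))), Pow(Add(U, -3), -1)) = Mul(Add(U, Mul(0, Add(Rational(1, 3), 0))), Pow(Add(-3, U), -1)) = Mul(Add(U, Mul(0, Rational(1, 3))), Pow(Add(-3, U), -1)) = Mul(Add(U, 0), Pow(Add(-3, U), -1)) = Mul(U, Pow(Add(-3, U), -1)))
Mul(Add(-38, Mul(-1, 38)), Function('j')(0)) = Mul(Add(-38, Mul(-1, 38)), Mul(0, Pow(Add(-3, 0), -1))) = Mul(Add(-38, -38), Mul(0, Pow(-3, -1))) = Mul(-76, Mul(0, Rational(-1, 3))) = Mul(-76, 0) = 0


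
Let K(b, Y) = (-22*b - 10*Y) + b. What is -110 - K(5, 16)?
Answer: 155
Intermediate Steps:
K(b, Y) = -21*b - 10*Y
-110 - K(5, 16) = -110 - (-21*5 - 10*16) = -110 - (-105 - 160) = -110 - 1*(-265) = -110 + 265 = 155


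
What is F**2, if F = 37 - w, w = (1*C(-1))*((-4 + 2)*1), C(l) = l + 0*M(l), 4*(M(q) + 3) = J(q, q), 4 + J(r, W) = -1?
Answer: 1225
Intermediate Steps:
J(r, W) = -5 (J(r, W) = -4 - 1 = -5)
M(q) = -17/4 (M(q) = -3 + (1/4)*(-5) = -3 - 5/4 = -17/4)
C(l) = l (C(l) = l + 0*(-17/4) = l + 0 = l)
w = 2 (w = (1*(-1))*((-4 + 2)*1) = -(-2) = -1*(-2) = 2)
F = 35 (F = 37 - 1*2 = 37 - 2 = 35)
F**2 = 35**2 = 1225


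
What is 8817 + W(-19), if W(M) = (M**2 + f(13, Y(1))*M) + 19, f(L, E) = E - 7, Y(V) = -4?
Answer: 9406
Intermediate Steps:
f(L, E) = -7 + E
W(M) = 19 + M**2 - 11*M (W(M) = (M**2 + (-7 - 4)*M) + 19 = (M**2 - 11*M) + 19 = 19 + M**2 - 11*M)
8817 + W(-19) = 8817 + (19 + (-19)**2 - 11*(-19)) = 8817 + (19 + 361 + 209) = 8817 + 589 = 9406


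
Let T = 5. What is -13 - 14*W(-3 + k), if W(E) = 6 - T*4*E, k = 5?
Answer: 463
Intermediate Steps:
W(E) = 6 - 20*E (W(E) = 6 - 5*4*E = 6 - 20*E)
-13 - 14*W(-3 + k) = -13 - 14*(6 - 20*(-3 + 5)) = -13 - 14*(6 - 20*2) = -13 - 14*(6 - 40) = -13 - 14*(-34) = -13 + 476 = 463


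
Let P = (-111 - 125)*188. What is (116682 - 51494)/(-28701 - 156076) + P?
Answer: -8198251124/184777 ≈ -44368.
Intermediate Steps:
P = -44368 (P = -236*188 = -44368)
(116682 - 51494)/(-28701 - 156076) + P = (116682 - 51494)/(-28701 - 156076) - 44368 = 65188/(-184777) - 44368 = 65188*(-1/184777) - 44368 = -65188/184777 - 44368 = -8198251124/184777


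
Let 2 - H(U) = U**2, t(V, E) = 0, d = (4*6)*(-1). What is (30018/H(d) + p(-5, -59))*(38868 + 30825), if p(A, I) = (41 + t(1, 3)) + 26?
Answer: 294104460/287 ≈ 1.0248e+6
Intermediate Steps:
d = -24 (d = 24*(-1) = -24)
H(U) = 2 - U**2
p(A, I) = 67 (p(A, I) = (41 + 0) + 26 = 41 + 26 = 67)
(30018/H(d) + p(-5, -59))*(38868 + 30825) = (30018/(2 - 1*(-24)**2) + 67)*(38868 + 30825) = (30018/(2 - 1*576) + 67)*69693 = (30018/(2 - 576) + 67)*69693 = (30018/(-574) + 67)*69693 = (30018*(-1/574) + 67)*69693 = (-15009/287 + 67)*69693 = (4220/287)*69693 = 294104460/287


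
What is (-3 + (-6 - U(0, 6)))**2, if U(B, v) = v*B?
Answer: 81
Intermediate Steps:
U(B, v) = B*v
(-3 + (-6 - U(0, 6)))**2 = (-3 + (-6 - 0*6))**2 = (-3 + (-6 - 1*0))**2 = (-3 + (-6 + 0))**2 = (-3 - 6)**2 = (-9)**2 = 81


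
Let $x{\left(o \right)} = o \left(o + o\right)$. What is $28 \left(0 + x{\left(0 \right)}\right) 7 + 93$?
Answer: $93$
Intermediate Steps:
$x{\left(o \right)} = 2 o^{2}$ ($x{\left(o \right)} = o 2 o = 2 o^{2}$)
$28 \left(0 + x{\left(0 \right)}\right) 7 + 93 = 28 \left(0 + 2 \cdot 0^{2}\right) 7 + 93 = 28 \left(0 + 2 \cdot 0\right) 7 + 93 = 28 \left(0 + 0\right) 7 + 93 = 28 \cdot 0 \cdot 7 + 93 = 28 \cdot 0 + 93 = 0 + 93 = 93$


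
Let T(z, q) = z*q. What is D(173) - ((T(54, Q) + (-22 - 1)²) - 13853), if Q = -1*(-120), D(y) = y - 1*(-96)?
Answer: 7113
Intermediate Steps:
D(y) = 96 + y (D(y) = y + 96 = 96 + y)
Q = 120
T(z, q) = q*z
D(173) - ((T(54, Q) + (-22 - 1)²) - 13853) = (96 + 173) - ((120*54 + (-22 - 1)²) - 13853) = 269 - ((6480 + (-23)²) - 13853) = 269 - ((6480 + 529) - 13853) = 269 - (7009 - 13853) = 269 - 1*(-6844) = 269 + 6844 = 7113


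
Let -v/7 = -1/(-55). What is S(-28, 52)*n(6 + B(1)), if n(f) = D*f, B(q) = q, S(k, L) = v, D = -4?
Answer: 196/55 ≈ 3.5636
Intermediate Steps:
v = -7/55 (v = -(-7)/(-55) = -(-7)*(-1)/55 = -7*1/55 = -7/55 ≈ -0.12727)
S(k, L) = -7/55
n(f) = -4*f
S(-28, 52)*n(6 + B(1)) = -(-28)*(6 + 1)/55 = -(-28)*7/55 = -7/55*(-28) = 196/55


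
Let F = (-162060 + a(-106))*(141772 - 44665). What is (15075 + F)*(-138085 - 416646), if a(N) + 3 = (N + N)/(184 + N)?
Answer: 113492475074469332/13 ≈ 8.7302e+15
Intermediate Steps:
a(N) = -3 + 2*N/(184 + N) (a(N) = -3 + (N + N)/(184 + N) = -3 + (2*N)/(184 + N) = -3 + 2*N/(184 + N))
F = -204590303747/13 (F = (-162060 + (-552 - 1*(-106))/(184 - 106))*(141772 - 44665) = (-162060 + (-552 + 106)/78)*97107 = (-162060 + (1/78)*(-446))*97107 = (-162060 - 223/39)*97107 = -6320563/39*97107 = -204590303747/13 ≈ -1.5738e+10)
(15075 + F)*(-138085 - 416646) = (15075 - 204590303747/13)*(-138085 - 416646) = -204590107772/13*(-554731) = 113492475074469332/13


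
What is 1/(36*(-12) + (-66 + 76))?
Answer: -1/422 ≈ -0.0023697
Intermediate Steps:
1/(36*(-12) + (-66 + 76)) = 1/(-432 + 10) = 1/(-422) = -1/422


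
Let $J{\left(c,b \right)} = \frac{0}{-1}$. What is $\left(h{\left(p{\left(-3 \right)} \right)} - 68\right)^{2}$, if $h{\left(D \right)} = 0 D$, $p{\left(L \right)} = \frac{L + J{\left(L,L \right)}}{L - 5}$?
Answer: $4624$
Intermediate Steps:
$J{\left(c,b \right)} = 0$ ($J{\left(c,b \right)} = 0 \left(-1\right) = 0$)
$p{\left(L \right)} = \frac{L}{-5 + L}$ ($p{\left(L \right)} = \frac{L + 0}{L - 5} = \frac{L}{-5 + L}$)
$h{\left(D \right)} = 0$
$\left(h{\left(p{\left(-3 \right)} \right)} - 68\right)^{2} = \left(0 - 68\right)^{2} = \left(-68\right)^{2} = 4624$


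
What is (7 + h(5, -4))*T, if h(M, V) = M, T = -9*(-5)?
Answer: 540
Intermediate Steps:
T = 45
(7 + h(5, -4))*T = (7 + 5)*45 = 12*45 = 540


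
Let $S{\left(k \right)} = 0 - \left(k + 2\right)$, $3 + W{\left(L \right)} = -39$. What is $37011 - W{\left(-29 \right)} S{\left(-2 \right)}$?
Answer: $37011$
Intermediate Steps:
$W{\left(L \right)} = -42$ ($W{\left(L \right)} = -3 - 39 = -42$)
$S{\left(k \right)} = -2 - k$ ($S{\left(k \right)} = 0 - \left(2 + k\right) = -2 - k$)
$37011 - W{\left(-29 \right)} S{\left(-2 \right)} = 37011 - - 42 \left(-2 - -2\right) = 37011 - - 42 \left(-2 + 2\right) = 37011 - \left(-42\right) 0 = 37011 - 0 = 37011 + 0 = 37011$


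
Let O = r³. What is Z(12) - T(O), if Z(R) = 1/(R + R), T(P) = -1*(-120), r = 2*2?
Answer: -2879/24 ≈ -119.96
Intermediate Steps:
r = 4
O = 64 (O = 4³ = 64)
T(P) = 120
Z(R) = 1/(2*R)
Z(12) - T(O) = (½)/12 - 1*120 = (½)*(1/12) - 120 = 1/24 - 120 = -2879/24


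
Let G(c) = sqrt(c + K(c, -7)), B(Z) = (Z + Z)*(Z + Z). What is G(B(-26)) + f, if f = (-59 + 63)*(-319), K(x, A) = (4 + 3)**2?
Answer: -1276 + sqrt(2753) ≈ -1223.5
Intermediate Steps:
K(x, A) = 49 (K(x, A) = 7**2 = 49)
f = -1276 (f = 4*(-319) = -1276)
B(Z) = 4*Z**2 (B(Z) = (2*Z)*(2*Z) = 4*Z**2)
G(c) = sqrt(49 + c) (G(c) = sqrt(c + 49) = sqrt(49 + c))
G(B(-26)) + f = sqrt(49 + 4*(-26)**2) - 1276 = sqrt(49 + 4*676) - 1276 = sqrt(49 + 2704) - 1276 = sqrt(2753) - 1276 = -1276 + sqrt(2753)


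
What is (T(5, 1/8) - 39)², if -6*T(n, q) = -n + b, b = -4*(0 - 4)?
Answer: 60025/36 ≈ 1667.4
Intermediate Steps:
b = 16 (b = -4*(-4) = 16)
T(n, q) = -8/3 + n/6 (T(n, q) = -(-n + 16)/6 = -(16 - n)/6 = -8/3 + n/6)
(T(5, 1/8) - 39)² = ((-8/3 + (⅙)*5) - 39)² = ((-8/3 + ⅚) - 39)² = (-11/6 - 39)² = (-245/6)² = 60025/36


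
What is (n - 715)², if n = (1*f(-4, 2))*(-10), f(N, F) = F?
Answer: 540225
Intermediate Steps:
n = -20 (n = (1*2)*(-10) = 2*(-10) = -20)
(n - 715)² = (-20 - 715)² = (-735)² = 540225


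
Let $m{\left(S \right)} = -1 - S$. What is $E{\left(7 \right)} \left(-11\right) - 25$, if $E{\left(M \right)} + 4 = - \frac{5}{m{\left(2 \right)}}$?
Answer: $\frac{2}{3} \approx 0.66667$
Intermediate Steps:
$E{\left(M \right)} = - \frac{7}{3}$ ($E{\left(M \right)} = -4 - \frac{5}{-1 - 2} = -4 - \frac{5}{-3} = -4 - - \frac{5}{3} = -4 + \frac{5}{3} = - \frac{7}{3}$)
$E{\left(7 \right)} \left(-11\right) - 25 = \left(- \frac{7}{3}\right) \left(-11\right) - 25 = \frac{77}{3} - 25 = \frac{2}{3}$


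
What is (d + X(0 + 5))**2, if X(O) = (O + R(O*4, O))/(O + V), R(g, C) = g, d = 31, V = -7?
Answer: 1369/4 ≈ 342.25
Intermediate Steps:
X(O) = 5*O/(-7 + O) (X(O) = (O + O*4)/(O - 7) = (O + 4*O)/(-7 + O) = (5*O)/(-7 + O) = 5*O/(-7 + O))
(d + X(0 + 5))**2 = (31 + 5*(0 + 5)/(-7 + (0 + 5)))**2 = (31 + 5*5/(-7 + 5))**2 = (31 + 5*5/(-2))**2 = (31 + 5*5*(-1/2))**2 = (31 - 25/2)**2 = (37/2)**2 = 1369/4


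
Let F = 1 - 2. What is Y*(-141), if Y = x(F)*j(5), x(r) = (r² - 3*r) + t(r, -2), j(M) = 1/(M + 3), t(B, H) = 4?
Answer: -141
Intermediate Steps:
j(M) = 1/(3 + M)
F = -1
x(r) = 4 + r² - 3*r (x(r) = (r² - 3*r) + 4 = 4 + r² - 3*r)
Y = 1 (Y = (4 + (-1)² - 3*(-1))/(3 + 5) = (4 + 1 + 3)/8 = 8*(⅛) = 1)
Y*(-141) = 1*(-141) = -141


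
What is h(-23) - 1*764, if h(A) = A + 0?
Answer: -787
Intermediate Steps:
h(A) = A
h(-23) - 1*764 = -23 - 1*764 = -23 - 764 = -787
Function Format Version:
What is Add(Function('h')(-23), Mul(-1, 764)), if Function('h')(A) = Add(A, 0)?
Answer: -787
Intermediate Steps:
Function('h')(A) = A
Add(Function('h')(-23), Mul(-1, 764)) = Add(-23, Mul(-1, 764)) = Add(-23, -764) = -787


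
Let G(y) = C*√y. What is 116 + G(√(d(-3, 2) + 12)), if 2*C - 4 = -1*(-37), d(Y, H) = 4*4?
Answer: 116 + 41*√2*7^(¼)/2 ≈ 163.16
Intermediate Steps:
d(Y, H) = 16
C = 41/2 (C = 2 + (-1*(-37))/2 = 2 + (½)*37 = 2 + 37/2 = 41/2 ≈ 20.500)
G(y) = 41*√y/2
116 + G(√(d(-3, 2) + 12)) = 116 + 41*√(√(16 + 12))/2 = 116 + 41*√(√28)/2 = 116 + 41*√(2*√7)/2 = 116 + 41*(√2*7^(¼))/2 = 116 + 41*√2*7^(¼)/2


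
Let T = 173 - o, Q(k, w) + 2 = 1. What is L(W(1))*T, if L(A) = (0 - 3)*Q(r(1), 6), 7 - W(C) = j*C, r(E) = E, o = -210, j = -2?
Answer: 1149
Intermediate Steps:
Q(k, w) = -1 (Q(k, w) = -2 + 1 = -1)
W(C) = 7 + 2*C (W(C) = 7 - (-2)*C = 7 + 2*C)
L(A) = 3 (L(A) = (0 - 3)*(-1) = -3*(-1) = 3)
T = 383 (T = 173 - 1*(-210) = 173 + 210 = 383)
L(W(1))*T = 3*383 = 1149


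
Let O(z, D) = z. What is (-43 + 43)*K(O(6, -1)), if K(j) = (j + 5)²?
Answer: 0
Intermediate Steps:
K(j) = (5 + j)²
(-43 + 43)*K(O(6, -1)) = (-43 + 43)*(5 + 6)² = 0*11² = 0*121 = 0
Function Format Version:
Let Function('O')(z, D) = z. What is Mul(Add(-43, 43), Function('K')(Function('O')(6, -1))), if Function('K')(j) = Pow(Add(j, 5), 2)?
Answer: 0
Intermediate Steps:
Function('K')(j) = Pow(Add(5, j), 2)
Mul(Add(-43, 43), Function('K')(Function('O')(6, -1))) = Mul(Add(-43, 43), Pow(Add(5, 6), 2)) = Mul(0, Pow(11, 2)) = Mul(0, 121) = 0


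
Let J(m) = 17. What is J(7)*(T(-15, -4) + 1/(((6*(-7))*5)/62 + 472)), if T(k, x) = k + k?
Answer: -7408243/14527 ≈ -509.96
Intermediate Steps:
T(k, x) = 2*k
J(7)*(T(-15, -4) + 1/(((6*(-7))*5)/62 + 472)) = 17*(2*(-15) + 1/(((6*(-7))*5)/62 + 472)) = 17*(-30 + 1/(-42*5*(1/62) + 472)) = 17*(-30 + 1/(-210*1/62 + 472)) = 17*(-30 + 1/(-105/31 + 472)) = 17*(-30 + 1/(14527/31)) = 17*(-30 + 31/14527) = 17*(-435779/14527) = -7408243/14527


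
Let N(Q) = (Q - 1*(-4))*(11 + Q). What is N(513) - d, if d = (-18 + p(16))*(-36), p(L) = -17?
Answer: 269648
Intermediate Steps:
N(Q) = (4 + Q)*(11 + Q) (N(Q) = (Q + 4)*(11 + Q) = (4 + Q)*(11 + Q))
d = 1260 (d = (-18 - 17)*(-36) = -35*(-36) = 1260)
N(513) - d = (44 + 513² + 15*513) - 1*1260 = (44 + 263169 + 7695) - 1260 = 270908 - 1260 = 269648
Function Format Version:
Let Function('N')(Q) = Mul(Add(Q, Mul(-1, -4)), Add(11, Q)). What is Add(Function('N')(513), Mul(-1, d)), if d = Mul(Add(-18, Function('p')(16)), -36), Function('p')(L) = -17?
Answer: 269648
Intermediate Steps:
Function('N')(Q) = Mul(Add(4, Q), Add(11, Q)) (Function('N')(Q) = Mul(Add(Q, 4), Add(11, Q)) = Mul(Add(4, Q), Add(11, Q)))
d = 1260 (d = Mul(Add(-18, -17), -36) = Mul(-35, -36) = 1260)
Add(Function('N')(513), Mul(-1, d)) = Add(Add(44, Pow(513, 2), Mul(15, 513)), Mul(-1, 1260)) = Add(Add(44, 263169, 7695), -1260) = Add(270908, -1260) = 269648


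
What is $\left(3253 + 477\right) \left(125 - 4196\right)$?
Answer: $-15184830$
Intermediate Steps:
$\left(3253 + 477\right) \left(125 - 4196\right) = 3730 \left(-4071\right) = -15184830$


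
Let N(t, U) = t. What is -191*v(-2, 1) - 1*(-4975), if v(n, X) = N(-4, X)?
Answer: 5739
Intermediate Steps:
v(n, X) = -4
-191*v(-2, 1) - 1*(-4975) = -191*(-4) - 1*(-4975) = 764 + 4975 = 5739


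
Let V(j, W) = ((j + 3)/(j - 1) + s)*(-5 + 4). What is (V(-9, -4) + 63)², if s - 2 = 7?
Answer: 71289/25 ≈ 2851.6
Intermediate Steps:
s = 9 (s = 2 + 7 = 9)
V(j, W) = -9 - (3 + j)/(-1 + j) (V(j, W) = ((j + 3)/(j - 1) + 9)*(-5 + 4) = ((3 + j)/(-1 + j) + 9)*(-1) = (9 + (3 + j)/(-1 + j))*(-1) = -9 - (3 + j)/(-1 + j))
(V(-9, -4) + 63)² = (2*(3 - 5*(-9))/(-1 - 9) + 63)² = (2*(3 + 45)/(-10) + 63)² = (2*(-⅒)*48 + 63)² = (-48/5 + 63)² = (267/5)² = 71289/25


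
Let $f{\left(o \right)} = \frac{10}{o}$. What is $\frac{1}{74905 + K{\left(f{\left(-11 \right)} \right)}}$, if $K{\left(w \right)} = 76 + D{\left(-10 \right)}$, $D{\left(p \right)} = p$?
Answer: $\frac{1}{74971} \approx 1.3338 \cdot 10^{-5}$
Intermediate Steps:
$K{\left(w \right)} = 66$ ($K{\left(w \right)} = 76 - 10 = 66$)
$\frac{1}{74905 + K{\left(f{\left(-11 \right)} \right)}} = \frac{1}{74905 + 66} = \frac{1}{74971}$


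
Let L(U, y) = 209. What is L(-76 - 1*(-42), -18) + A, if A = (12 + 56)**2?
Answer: 4833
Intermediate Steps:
A = 4624 (A = 68**2 = 4624)
L(-76 - 1*(-42), -18) + A = 209 + 4624 = 4833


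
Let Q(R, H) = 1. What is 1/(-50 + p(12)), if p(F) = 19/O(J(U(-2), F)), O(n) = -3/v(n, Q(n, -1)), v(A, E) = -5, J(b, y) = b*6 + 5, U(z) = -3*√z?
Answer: -3/55 ≈ -0.054545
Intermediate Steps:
J(b, y) = 5 + 6*b (J(b, y) = 6*b + 5 = 5 + 6*b)
O(n) = ⅗ (O(n) = -3/(-5) = -3*(-⅕) = ⅗)
p(F) = 95/3 (p(F) = 19/(⅗) = 19*(5/3) = 95/3)
1/(-50 + p(12)) = 1/(-50 + 95/3) = 1/(-55/3) = -3/55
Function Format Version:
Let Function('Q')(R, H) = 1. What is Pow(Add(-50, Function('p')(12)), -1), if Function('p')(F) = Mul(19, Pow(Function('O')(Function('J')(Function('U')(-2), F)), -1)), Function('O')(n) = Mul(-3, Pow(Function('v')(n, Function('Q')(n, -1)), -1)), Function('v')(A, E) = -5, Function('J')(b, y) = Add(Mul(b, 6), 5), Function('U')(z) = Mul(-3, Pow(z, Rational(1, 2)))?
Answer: Rational(-3, 55) ≈ -0.054545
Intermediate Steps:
Function('J')(b, y) = Add(5, Mul(6, b)) (Function('J')(b, y) = Add(Mul(6, b), 5) = Add(5, Mul(6, b)))
Function('O')(n) = Rational(3, 5) (Function('O')(n) = Mul(-3, Pow(-5, -1)) = Mul(-3, Rational(-1, 5)) = Rational(3, 5))
Function('p')(F) = Rational(95, 3) (Function('p')(F) = Mul(19, Pow(Rational(3, 5), -1)) = Mul(19, Rational(5, 3)) = Rational(95, 3))
Pow(Add(-50, Function('p')(12)), -1) = Pow(Add(-50, Rational(95, 3)), -1) = Pow(Rational(-55, 3), -1) = Rational(-3, 55)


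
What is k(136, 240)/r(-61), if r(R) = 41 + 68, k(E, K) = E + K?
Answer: 376/109 ≈ 3.4495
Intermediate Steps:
r(R) = 109
k(136, 240)/r(-61) = (136 + 240)/109 = 376*(1/109) = 376/109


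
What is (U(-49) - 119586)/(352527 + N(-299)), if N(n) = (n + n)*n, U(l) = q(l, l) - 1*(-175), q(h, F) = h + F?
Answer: -119509/531329 ≈ -0.22492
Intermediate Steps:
q(h, F) = F + h
U(l) = 175 + 2*l (U(l) = (l + l) - 1*(-175) = 2*l + 175 = 175 + 2*l)
N(n) = 2*n² (N(n) = (2*n)*n = 2*n²)
(U(-49) - 119586)/(352527 + N(-299)) = ((175 + 2*(-49)) - 119586)/(352527 + 2*(-299)²) = ((175 - 98) - 119586)/(352527 + 2*89401) = (77 - 119586)/(352527 + 178802) = -119509/531329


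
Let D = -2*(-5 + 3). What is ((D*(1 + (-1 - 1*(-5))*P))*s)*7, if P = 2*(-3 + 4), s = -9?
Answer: -2268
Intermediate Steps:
P = 2 (P = 2*1 = 2)
D = 4 (D = -2*(-2) = 4)
((D*(1 + (-1 - 1*(-5))*P))*s)*7 = ((4*(1 + (-1 - 1*(-5))*2))*(-9))*7 = ((4*(1 + (-1 + 5)*2))*(-9))*7 = ((4*(1 + 4*2))*(-9))*7 = ((4*(1 + 8))*(-9))*7 = ((4*9)*(-9))*7 = (36*(-9))*7 = -324*7 = -2268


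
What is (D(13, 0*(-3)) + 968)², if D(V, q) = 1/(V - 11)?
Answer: 3751969/4 ≈ 9.3799e+5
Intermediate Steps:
D(V, q) = 1/(-11 + V)
(D(13, 0*(-3)) + 968)² = (1/(-11 + 13) + 968)² = (1/2 + 968)² = (½ + 968)² = (1937/2)² = 3751969/4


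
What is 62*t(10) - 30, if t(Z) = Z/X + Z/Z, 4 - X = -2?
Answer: 406/3 ≈ 135.33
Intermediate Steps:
X = 6 (X = 4 - 1*(-2) = 4 + 2 = 6)
t(Z) = 1 + Z/6 (t(Z) = Z/6 + Z/Z = Z*(1/6) + 1 = Z/6 + 1 = 1 + Z/6)
62*t(10) - 30 = 62*(1 + (1/6)*10) - 30 = 62*(1 + 5/3) - 30 = 62*(8/3) - 30 = 496/3 - 30 = 406/3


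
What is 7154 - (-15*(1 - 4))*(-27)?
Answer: 8369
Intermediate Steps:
7154 - (-15*(1 - 4))*(-27) = 7154 - (-15*(-3))*(-27) = 7154 - (-3*(-15))*(-27) = 7154 - 45*(-27) = 7154 - 1*(-1215) = 7154 + 1215 = 8369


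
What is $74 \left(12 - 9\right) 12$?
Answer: $2664$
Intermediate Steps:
$74 \left(12 - 9\right) 12 = 74 \cdot 3 \cdot 12 = 222 \cdot 12 = 2664$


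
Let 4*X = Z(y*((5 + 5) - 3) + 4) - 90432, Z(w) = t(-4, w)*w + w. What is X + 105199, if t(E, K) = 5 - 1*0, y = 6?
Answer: 82660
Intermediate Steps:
t(E, K) = 5 (t(E, K) = 5 + 0 = 5)
Z(w) = 6*w (Z(w) = 5*w + w = 6*w)
X = -22539 (X = (6*(6*((5 + 5) - 3) + 4) - 90432)/4 = (6*(6*(10 - 3) + 4) - 90432)/4 = (6*(6*7 + 4) - 90432)/4 = (6*(42 + 4) - 90432)/4 = (6*46 - 90432)/4 = (276 - 90432)/4 = (¼)*(-90156) = -22539)
X + 105199 = -22539 + 105199 = 82660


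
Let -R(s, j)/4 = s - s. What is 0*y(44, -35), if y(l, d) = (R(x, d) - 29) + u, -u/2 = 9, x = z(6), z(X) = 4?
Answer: 0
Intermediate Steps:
x = 4
R(s, j) = 0 (R(s, j) = -4*(s - s) = -4*0 = 0)
u = -18 (u = -2*9 = -18)
y(l, d) = -47 (y(l, d) = (0 - 29) - 18 = -29 - 18 = -47)
0*y(44, -35) = 0*(-47) = 0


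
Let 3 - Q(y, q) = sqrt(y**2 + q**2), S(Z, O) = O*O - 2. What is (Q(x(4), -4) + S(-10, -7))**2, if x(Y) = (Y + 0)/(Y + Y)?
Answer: (100 - sqrt(65))**2/4 ≈ 2113.1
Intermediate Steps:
x(Y) = 1/2 (x(Y) = Y/((2*Y)) = Y*(1/(2*Y)) = 1/2)
S(Z, O) = -2 + O**2 (S(Z, O) = O**2 - 2 = -2 + O**2)
Q(y, q) = 3 - sqrt(q**2 + y**2) (Q(y, q) = 3 - sqrt(y**2 + q**2) = 3 - sqrt(q**2 + y**2))
(Q(x(4), -4) + S(-10, -7))**2 = ((3 - sqrt((-4)**2 + (1/2)**2)) + (-2 + (-7)**2))**2 = ((3 - sqrt(16 + 1/4)) + (-2 + 49))**2 = ((3 - sqrt(65/4)) + 47)**2 = ((3 - sqrt(65)/2) + 47)**2 = (50 - sqrt(65)/2)**2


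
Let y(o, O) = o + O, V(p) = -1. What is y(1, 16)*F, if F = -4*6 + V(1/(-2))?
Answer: -425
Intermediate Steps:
y(o, O) = O + o
F = -25 (F = -4*6 - 1 = -24 - 1 = -25)
y(1, 16)*F = (16 + 1)*(-25) = 17*(-25) = -425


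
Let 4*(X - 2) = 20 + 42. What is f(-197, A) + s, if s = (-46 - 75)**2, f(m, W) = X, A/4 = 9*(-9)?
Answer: 29317/2 ≈ 14659.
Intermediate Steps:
A = -324 (A = 4*(9*(-9)) = 4*(-81) = -324)
X = 35/2 (X = 2 + (20 + 42)/4 = 2 + (1/4)*62 = 2 + 31/2 = 35/2 ≈ 17.500)
f(m, W) = 35/2
s = 14641 (s = (-121)**2 = 14641)
f(-197, A) + s = 35/2 + 14641 = 29317/2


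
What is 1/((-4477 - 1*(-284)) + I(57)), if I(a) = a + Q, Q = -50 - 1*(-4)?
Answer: -1/4182 ≈ -0.00023912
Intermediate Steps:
Q = -46 (Q = -50 + 4 = -46)
I(a) = -46 + a (I(a) = a - 46 = -46 + a)
1/((-4477 - 1*(-284)) + I(57)) = 1/((-4477 - 1*(-284)) + (-46 + 57)) = 1/((-4477 + 284) + 11) = 1/(-4193 + 11) = 1/(-4182) = -1/4182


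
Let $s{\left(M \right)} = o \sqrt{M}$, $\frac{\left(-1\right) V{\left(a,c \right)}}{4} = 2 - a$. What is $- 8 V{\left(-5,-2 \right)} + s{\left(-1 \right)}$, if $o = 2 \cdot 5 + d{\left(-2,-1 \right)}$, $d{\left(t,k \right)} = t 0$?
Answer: $224 + 10 i \approx 224.0 + 10.0 i$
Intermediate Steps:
$V{\left(a,c \right)} = -8 + 4 a$ ($V{\left(a,c \right)} = - 4 \left(2 - a\right) = -8 + 4 a$)
$d{\left(t,k \right)} = 0$
$o = 10$ ($o = 2 \cdot 5 + 0 = 10 + 0 = 10$)
$s{\left(M \right)} = 10 \sqrt{M}$
$- 8 V{\left(-5,-2 \right)} + s{\left(-1 \right)} = - 8 \left(-8 + 4 \left(-5\right)\right) + 10 \sqrt{-1} = - 8 \left(-8 - 20\right) + 10 i = \left(-8\right) \left(-28\right) + 10 i = 224 + 10 i$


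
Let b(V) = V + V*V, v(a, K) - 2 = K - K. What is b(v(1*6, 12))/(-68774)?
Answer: -3/34387 ≈ -8.7242e-5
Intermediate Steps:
v(a, K) = 2 (v(a, K) = 2 + (K - K) = 2 + 0 = 2)
b(V) = V + V²
b(v(1*6, 12))/(-68774) = (2*(1 + 2))/(-68774) = (2*3)*(-1/68774) = 6*(-1/68774) = -3/34387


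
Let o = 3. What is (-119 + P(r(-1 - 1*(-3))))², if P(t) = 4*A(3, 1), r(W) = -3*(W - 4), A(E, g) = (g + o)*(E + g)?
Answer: 3025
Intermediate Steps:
A(E, g) = (3 + g)*(E + g) (A(E, g) = (g + 3)*(E + g) = (3 + g)*(E + g))
r(W) = 12 - 3*W (r(W) = -3*(-4 + W) = 12 - 3*W)
P(t) = 64 (P(t) = 4*(1² + 3*3 + 3*1 + 3*1) = 4*(1 + 9 + 3 + 3) = 4*16 = 64)
(-119 + P(r(-1 - 1*(-3))))² = (-119 + 64)² = (-55)² = 3025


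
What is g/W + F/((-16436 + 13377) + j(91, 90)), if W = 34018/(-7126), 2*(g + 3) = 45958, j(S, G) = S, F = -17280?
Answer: -30334614608/6310339 ≈ -4807.1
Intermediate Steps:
g = 22976 (g = -3 + (½)*45958 = -3 + 22979 = 22976)
W = -17009/3563 (W = 34018*(-1/7126) = -17009/3563 ≈ -4.7738)
g/W + F/((-16436 + 13377) + j(91, 90)) = 22976/(-17009/3563) - 17280/((-16436 + 13377) + 91) = 22976*(-3563/17009) - 17280/(-3059 + 91) = -81863488/17009 - 17280/(-2968) = -81863488/17009 - 17280*(-1/2968) = -81863488/17009 + 2160/371 = -30334614608/6310339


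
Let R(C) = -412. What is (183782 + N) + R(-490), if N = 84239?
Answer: 267609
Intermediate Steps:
(183782 + N) + R(-490) = (183782 + 84239) - 412 = 268021 - 412 = 267609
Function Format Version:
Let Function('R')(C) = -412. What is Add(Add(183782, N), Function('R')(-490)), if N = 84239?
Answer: 267609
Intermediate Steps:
Add(Add(183782, N), Function('R')(-490)) = Add(Add(183782, 84239), -412) = Add(268021, -412) = 267609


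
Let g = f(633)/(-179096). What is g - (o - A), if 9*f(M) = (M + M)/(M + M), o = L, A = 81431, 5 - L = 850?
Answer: 132617722463/1611864 ≈ 82276.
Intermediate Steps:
L = -845 (L = 5 - 1*850 = 5 - 850 = -845)
o = -845
f(M) = ⅑ (f(M) = ((M + M)/(M + M))/9 = ((2*M)/((2*M)))/9 = ((2*M)*(1/(2*M)))/9 = (⅑)*1 = ⅑)
g = -1/1611864 (g = (⅑)/(-179096) = (⅑)*(-1/179096) = -1/1611864 ≈ -6.2040e-7)
g - (o - A) = -1/1611864 - (-845 - 1*81431) = -1/1611864 - (-845 - 81431) = -1/1611864 - 1*(-82276) = -1/1611864 + 82276 = 132617722463/1611864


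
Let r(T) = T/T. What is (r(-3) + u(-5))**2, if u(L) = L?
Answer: 16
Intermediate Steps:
r(T) = 1
(r(-3) + u(-5))**2 = (1 - 5)**2 = (-4)**2 = 16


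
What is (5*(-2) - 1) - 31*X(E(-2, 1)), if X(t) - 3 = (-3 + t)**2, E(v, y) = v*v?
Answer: -135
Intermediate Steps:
E(v, y) = v**2
X(t) = 3 + (-3 + t)**2
(5*(-2) - 1) - 31*X(E(-2, 1)) = (5*(-2) - 1) - 31*(3 + (-3 + (-2)**2)**2) = (-10 - 1) - 31*(3 + (-3 + 4)**2) = -11 - 31*(3 + 1**2) = -11 - 31*(3 + 1) = -11 - 31*4 = -11 - 124 = -135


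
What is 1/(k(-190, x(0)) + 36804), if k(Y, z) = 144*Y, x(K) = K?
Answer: 1/9444 ≈ 0.00010589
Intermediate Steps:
1/(k(-190, x(0)) + 36804) = 1/(144*(-190) + 36804) = 1/(-27360 + 36804) = 1/9444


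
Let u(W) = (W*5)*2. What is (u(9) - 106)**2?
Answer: 256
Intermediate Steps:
u(W) = 10*W (u(W) = (5*W)*2 = 10*W)
(u(9) - 106)**2 = (10*9 - 106)**2 = (90 - 106)**2 = (-16)**2 = 256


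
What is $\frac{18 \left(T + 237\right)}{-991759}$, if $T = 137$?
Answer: $- \frac{6732}{991759} \approx -0.0067879$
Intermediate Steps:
$\frac{18 \left(T + 237\right)}{-991759} = \frac{18 \left(137 + 237\right)}{-991759} = 18 \cdot 374 \left(- \frac{1}{991759}\right) = 6732 \left(- \frac{1}{991759}\right) = - \frac{6732}{991759}$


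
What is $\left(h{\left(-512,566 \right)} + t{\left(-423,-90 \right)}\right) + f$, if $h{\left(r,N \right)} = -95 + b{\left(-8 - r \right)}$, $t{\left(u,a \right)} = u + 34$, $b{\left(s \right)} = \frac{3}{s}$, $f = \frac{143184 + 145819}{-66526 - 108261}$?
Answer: $- \frac{14260658261}{29364216} \approx -485.65$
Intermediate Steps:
$f = - \frac{289003}{174787}$ ($f = \frac{289003}{-174787} = 289003 \left(- \frac{1}{174787}\right) = - \frac{289003}{174787} \approx -1.6535$)
$t{\left(u,a \right)} = 34 + u$
$h{\left(r,N \right)} = -95 + \frac{3}{-8 - r}$
$\left(h{\left(-512,566 \right)} + t{\left(-423,-90 \right)}\right) + f = \left(\frac{-763 - -48640}{8 - 512} + \left(34 - 423\right)\right) - \frac{289003}{174787} = \left(\frac{-763 + 48640}{-504} - 389\right) - \frac{289003}{174787} = \left(\left(- \frac{1}{504}\right) 47877 - 389\right) - \frac{289003}{174787} = \left(- \frac{15959}{168} - 389\right) - \frac{289003}{174787} = - \frac{81311}{168} - \frac{289003}{174787} = - \frac{14260658261}{29364216}$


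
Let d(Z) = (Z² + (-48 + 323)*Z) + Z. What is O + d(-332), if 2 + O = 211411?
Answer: 230001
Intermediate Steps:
d(Z) = Z² + 276*Z (d(Z) = (Z² + 275*Z) + Z = Z² + 276*Z)
O = 211409 (O = -2 + 211411 = 211409)
O + d(-332) = 211409 - 332*(276 - 332) = 211409 - 332*(-56) = 211409 + 18592 = 230001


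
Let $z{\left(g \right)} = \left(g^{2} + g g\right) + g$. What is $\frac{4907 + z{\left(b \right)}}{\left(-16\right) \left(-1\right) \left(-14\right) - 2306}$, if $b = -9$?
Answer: $-2$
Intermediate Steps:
$z{\left(g \right)} = g + 2 g^{2}$ ($z{\left(g \right)} = \left(g^{2} + g^{2}\right) + g = 2 g^{2} + g = g + 2 g^{2}$)
$\frac{4907 + z{\left(b \right)}}{\left(-16\right) \left(-1\right) \left(-14\right) - 2306} = \frac{4907 - 9 \left(1 + 2 \left(-9\right)\right)}{\left(-16\right) \left(-1\right) \left(-14\right) - 2306} = \frac{4907 - 9 \left(1 - 18\right)}{16 \left(-14\right) - 2306} = \frac{4907 - -153}{-224 - 2306} = \frac{4907 + 153}{-2530} = 5060 \left(- \frac{1}{2530}\right) = -2$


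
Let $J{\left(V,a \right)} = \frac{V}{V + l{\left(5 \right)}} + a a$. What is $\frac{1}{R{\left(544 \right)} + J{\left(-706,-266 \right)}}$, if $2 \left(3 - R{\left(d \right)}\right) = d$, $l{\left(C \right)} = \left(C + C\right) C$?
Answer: $\frac{328}{23120089} \approx 1.4187 \cdot 10^{-5}$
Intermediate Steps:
$l{\left(C \right)} = 2 C^{2}$ ($l{\left(C \right)} = 2 C C = 2 C^{2}$)
$R{\left(d \right)} = 3 - \frac{d}{2}$
$J{\left(V,a \right)} = a^{2} + \frac{V}{50 + V}$ ($J{\left(V,a \right)} = \frac{V}{V + 2 \cdot 5^{2}} + a a = \frac{V}{V + 2 \cdot 25} + a^{2} = \frac{V}{V + 50} + a^{2} = \frac{V}{50 + V} + a^{2} = a^{2} + \frac{V}{50 + V}$)
$\frac{1}{R{\left(544 \right)} + J{\left(-706,-266 \right)}} = \frac{1}{\left(3 - 272\right) + \frac{-706 + 50 \left(-266\right)^{2} - 706 \left(-266\right)^{2}}{50 - 706}} = \frac{1}{\left(3 - 272\right) + \frac{-706 + 50 \cdot 70756 - 49953736}{-656}} = \frac{1}{-269 - \frac{-706 + 3537800 - 49953736}{656}} = \frac{1}{-269 - - \frac{23208321}{328}} = \frac{1}{-269 + \frac{23208321}{328}} = \frac{1}{\frac{23120089}{328}} = \frac{328}{23120089}$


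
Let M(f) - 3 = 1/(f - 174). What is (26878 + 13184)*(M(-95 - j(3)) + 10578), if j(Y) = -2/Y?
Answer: 341236177524/805 ≈ 4.2390e+8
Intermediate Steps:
M(f) = 3 + 1/(-174 + f) (M(f) = 3 + 1/(f - 174) = 3 + 1/(-174 + f))
(26878 + 13184)*(M(-95 - j(3)) + 10578) = (26878 + 13184)*((-521 + 3*(-95 - (-2)/3))/(-174 + (-95 - (-2)/3)) + 10578) = 40062*((-521 + 3*(-95 - (-2)/3))/(-174 + (-95 - (-2)/3)) + 10578) = 40062*((-521 + 3*(-95 - 1*(-⅔)))/(-174 + (-95 - 1*(-⅔))) + 10578) = 40062*((-521 + 3*(-95 + ⅔))/(-174 + (-95 + ⅔)) + 10578) = 40062*((-521 + 3*(-283/3))/(-174 - 283/3) + 10578) = 40062*((-521 - 283)/(-805/3) + 10578) = 40062*(-3/805*(-804) + 10578) = 40062*(2412/805 + 10578) = 40062*(8517702/805) = 341236177524/805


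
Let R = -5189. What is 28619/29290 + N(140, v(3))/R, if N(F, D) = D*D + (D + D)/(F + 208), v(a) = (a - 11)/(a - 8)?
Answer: 2226431089/2279787150 ≈ 0.97660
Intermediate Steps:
v(a) = (-11 + a)/(-8 + a)
N(F, D) = D² + 2*D/(208 + F) (N(F, D) = D² + (2*D)/(208 + F) = D² + 2*D/(208 + F))
28619/29290 + N(140, v(3))/R = 28619/29290 + (((-11 + 3)/(-8 + 3))*(2 + 208*((-11 + 3)/(-8 + 3)) + ((-11 + 3)/(-8 + 3))*140)/(208 + 140))/(-5189) = 28619*(1/29290) + ((-8/(-5))*(2 + 208*(-8/(-5)) + (-8/(-5))*140)/348)*(-1/5189) = 28619/29290 + (-⅕*(-8)*(1/348)*(2 + 208*(-⅕*(-8)) - ⅕*(-8)*140))*(-1/5189) = 28619/29290 + ((8/5)*(1/348)*(2 + 208*(8/5) + (8/5)*140))*(-1/5189) = 28619/29290 + ((8/5)*(1/348)*(2 + 1664/5 + 224))*(-1/5189) = 28619/29290 + ((8/5)*(1/348)*(2794/5))*(-1/5189) = 28619/29290 + (5588/2175)*(-1/5189) = 28619/29290 - 5588/11286075 = 2226431089/2279787150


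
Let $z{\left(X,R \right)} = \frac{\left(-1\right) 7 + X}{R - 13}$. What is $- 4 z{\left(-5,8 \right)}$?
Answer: $- \frac{48}{5} \approx -9.6$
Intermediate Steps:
$z{\left(X,R \right)} = \frac{-7 + X}{-13 + R}$
$- 4 z{\left(-5,8 \right)} = - 4 \frac{-7 - 5}{-13 + 8} = - 4 \frac{1}{-5} \left(-12\right) = - 4 \left(\left(- \frac{1}{5}\right) \left(-12\right)\right) = \left(-4\right) \frac{12}{5} = - \frac{48}{5}$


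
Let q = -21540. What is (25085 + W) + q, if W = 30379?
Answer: 33924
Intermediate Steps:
(25085 + W) + q = (25085 + 30379) - 21540 = 55464 - 21540 = 33924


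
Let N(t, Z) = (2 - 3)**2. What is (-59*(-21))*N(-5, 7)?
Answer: 1239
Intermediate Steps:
N(t, Z) = 1 (N(t, Z) = (-1)**2 = 1)
(-59*(-21))*N(-5, 7) = -59*(-21)*1 = 1239*1 = 1239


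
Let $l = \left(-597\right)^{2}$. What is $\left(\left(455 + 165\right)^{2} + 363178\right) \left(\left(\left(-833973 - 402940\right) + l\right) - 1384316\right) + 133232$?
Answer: $-1693129472728$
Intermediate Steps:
$l = 356409$
$\left(\left(455 + 165\right)^{2} + 363178\right) \left(\left(\left(-833973 - 402940\right) + l\right) - 1384316\right) + 133232 = \left(\left(455 + 165\right)^{2} + 363178\right) \left(\left(\left(-833973 - 402940\right) + 356409\right) - 1384316\right) + 133232 = \left(620^{2} + 363178\right) \left(\left(-1236913 + 356409\right) - 1384316\right) + 133232 = \left(384400 + 363178\right) \left(-880504 - 1384316\right) + 133232 = 747578 \left(-2264820\right) + 133232 = -1693129605960 + 133232 = -1693129472728$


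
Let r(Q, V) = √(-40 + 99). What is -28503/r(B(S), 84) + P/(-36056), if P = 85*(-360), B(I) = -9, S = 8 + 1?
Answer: 3825/4507 - 28503*√59/59 ≈ -3709.9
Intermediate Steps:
S = 9
P = -30600
r(Q, V) = √59
-28503/r(B(S), 84) + P/(-36056) = -28503*√59/59 - 30600/(-36056) = -28503*√59/59 - 30600*(-1/36056) = -28503*√59/59 + 3825/4507 = 3825/4507 - 28503*√59/59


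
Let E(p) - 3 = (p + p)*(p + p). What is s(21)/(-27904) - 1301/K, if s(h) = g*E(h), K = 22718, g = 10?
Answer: -109432541/158480768 ≈ -0.69051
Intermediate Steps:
E(p) = 3 + 4*p**2 (E(p) = 3 + (p + p)*(p + p) = 3 + (2*p)*(2*p) = 3 + 4*p**2)
s(h) = 30 + 40*h**2 (s(h) = 10*(3 + 4*h**2) = 30 + 40*h**2)
s(21)/(-27904) - 1301/K = (30 + 40*21**2)/(-27904) - 1301/22718 = (30 + 40*441)*(-1/27904) - 1301*1/22718 = (30 + 17640)*(-1/27904) - 1301/22718 = 17670*(-1/27904) - 1301/22718 = -8835/13952 - 1301/22718 = -109432541/158480768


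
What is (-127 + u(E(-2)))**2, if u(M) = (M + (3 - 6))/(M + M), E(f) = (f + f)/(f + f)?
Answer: 16384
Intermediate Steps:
E(f) = 1 (E(f) = (2*f)/((2*f)) = (2*f)*(1/(2*f)) = 1)
u(M) = (-3 + M)/(2*M) (u(M) = (M - 3)/((2*M)) = (-3 + M)*(1/(2*M)) = (-3 + M)/(2*M))
(-127 + u(E(-2)))**2 = (-127 + (1/2)*(-3 + 1)/1)**2 = (-127 + (1/2)*1*(-2))**2 = (-127 - 1)**2 = (-128)**2 = 16384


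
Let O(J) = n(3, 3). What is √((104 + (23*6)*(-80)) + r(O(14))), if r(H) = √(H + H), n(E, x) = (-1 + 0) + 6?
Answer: √(-10936 + √10) ≈ 104.56*I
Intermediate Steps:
n(E, x) = 5 (n(E, x) = -1 + 6 = 5)
O(J) = 5
r(H) = √2*√H (r(H) = √(2*H) = √2*√H)
√((104 + (23*6)*(-80)) + r(O(14))) = √((104 + (23*6)*(-80)) + √2*√5) = √((104 + 138*(-80)) + √10) = √((104 - 11040) + √10) = √(-10936 + √10)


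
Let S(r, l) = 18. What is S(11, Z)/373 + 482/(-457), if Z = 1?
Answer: -171560/170461 ≈ -1.0064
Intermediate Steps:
S(11, Z)/373 + 482/(-457) = 18/373 + 482/(-457) = 18*(1/373) + 482*(-1/457) = 18/373 - 482/457 = -171560/170461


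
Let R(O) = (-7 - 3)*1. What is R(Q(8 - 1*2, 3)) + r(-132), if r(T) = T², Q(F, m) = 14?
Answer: 17414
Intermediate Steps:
R(O) = -10 (R(O) = -10*1 = -10)
R(Q(8 - 1*2, 3)) + r(-132) = -10 + (-132)² = -10 + 17424 = 17414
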